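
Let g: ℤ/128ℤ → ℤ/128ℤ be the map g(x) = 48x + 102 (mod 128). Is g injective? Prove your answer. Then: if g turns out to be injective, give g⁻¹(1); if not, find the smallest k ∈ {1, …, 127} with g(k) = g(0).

8

Recall that injectivity means: for all x_1, x_2 in the domain, g(x_1) = g(x_2) implies x_1 = x_2.
We have gcd(48, 128) = 16 > 1. Taking x_1 = 0 and x_2 = 8: g(0) = 102 and g(8) = 48·8 + 102 = 486 ≡ 102 (mod 128).
So g(0) = g(8) while 0 ≠ 8, thus g is not injective.
Since g is not injective, we find the least positive k with g(k) = g(0): this means 48k ≡ 0 (mod 128), i.e. 128 ∣ 48k. Since gcd(48, 128) = 16, dividing through by 16 this holds exactly when 8 ∣ 3k, and as gcd(3, 8) = 1, exactly when 8 ∣ k.
The smallest positive such k is 8.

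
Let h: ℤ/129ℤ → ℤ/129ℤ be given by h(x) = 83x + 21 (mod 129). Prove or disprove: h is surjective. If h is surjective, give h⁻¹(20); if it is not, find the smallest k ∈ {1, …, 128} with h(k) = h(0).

115

Since gcd(83, 129) = 1, 83 is invertible modulo 129. Euclid's algorithm: 129 = 1·83 + 46, 83 = 1·46 + 37, 46 = 1·37 + 9, 37 = 4·9 + 1; back-substituting gives 1 = 14·83 − 9·129, so 83⁻¹ ≡ 14 (mod 129).
For any y ∈ ℤ/129ℤ, x = 14(y − 21) mod 129 satisfies h(x) = 83·14(y − 21) + 21 ≡ y (since 83·14 ≡ 1 mod 129). So every y has a preimage.
Therefore h is surjective.
Since h is surjective, we find h⁻¹(20): we need 83x ≡ 20 − 21 ≡ 128 (mod 129). Using 83⁻¹ = 14: x ≡ 14·128 = 1792 = 13·129 + 115, so x = 115.
Check: h(115) = 83·115 + 21 = 9566 = 74·129 + 20 ≡ 20 (mod 129).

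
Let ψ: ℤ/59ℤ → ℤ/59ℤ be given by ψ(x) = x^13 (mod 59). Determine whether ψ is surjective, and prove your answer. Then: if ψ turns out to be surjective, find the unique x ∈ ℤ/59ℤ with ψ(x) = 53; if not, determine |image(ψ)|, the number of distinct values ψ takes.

35

Since 59 is prime, the nonzero elements of ℤ/59ℤ form a cyclic group of order 58.
As gcd(13, 58) = 1, raising to the 13th power is a bijection on this group: if u^13 ≡ v^13 then (uv^{−1})^13 = 1, and the only element of order dividing gcd(13, 58) = 1 is 1, so u = v.
With ψ(0) = 0 this makes ψ injective on all of ℤ/59ℤ, hence bijective (finite equal-size domain and codomain). In particular ψ is surjective.
Since ψ is surjective, we find the preimage of 53. The inverse of x ↦ x^13 on (ℤ/59ℤ)^× is x ↦ x^9, because 13·9 = 117 = 2·58 + 1 ≡ 1 (mod 58) and x^{58} = 1 for x ≠ 0 (Fermat). So ψ⁻¹(53) = 53^9 mod 59.
Repeated squaring mod 59: 53^1 ≡ 53, 53^2 ≡ 53² = 2809 ≡ 36, 53^4 ≡ 36² = 1296 ≡ 57, 53^8 ≡ 57² = 3249 ≡ 4. Since 9 = 8 + 1, 53^9 ≡ 4·53: 4·53 = 212 ≡ 35. So 53^9 ≡ 35 (mod 59).
Hence ψ⁻¹(53) = 35.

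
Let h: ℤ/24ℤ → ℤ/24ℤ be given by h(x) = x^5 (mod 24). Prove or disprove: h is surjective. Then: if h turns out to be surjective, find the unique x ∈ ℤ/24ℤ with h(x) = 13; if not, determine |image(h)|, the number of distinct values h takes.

15

h(0) = 0^5 = 0.
h(6): Repeated squaring mod 24: 6^1 ≡ 6, 6^2 ≡ 6² = 36 ≡ 12, 6^4 ≡ 12² = 144 ≡ 0. Since 5 = 4 + 1, 6^5 ≡ 0·6: 0·6 = 0. So 6^5 ≡ 0 (mod 24).
So h(0) = h(6) = 0 while 0 ≠ 6, therefore h is not injective.
A non-injective map from the 24-element set ℤ/24ℤ to itself takes at most 23 distinct values, so it cannot be surjective. Hence h is not surjective.
Since h is not surjective, we determine |image(h)|. Computing x^5 mod 24 for each x (by repeated squaring, reducing mod 24 at every step), the values h(0), h(1), …, h(23) are: 0, 1, 8, 3, 16, 5, 0, 7, 8, 9, 16, 11, 0, 13, 8, 15, 16, 17, 0, 19, 8, 21, 16, 23.
The distinct values are {0, 1, 3, 5, 7, 8, 9, 11, 13, 15, 16, 17, 19, 21, 23}; there are 15 of them.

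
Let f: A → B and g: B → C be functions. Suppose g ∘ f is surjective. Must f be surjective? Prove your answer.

not surjective

No. Take A = {0, 1}, B = {0, 1, 2, 3, 4}, C = {0}, f(a) = 0 for every a ∈ A, and g(b) = 0 for every b ∈ B.
Then g ∘ f is surjective onto {0}, but 4 ∈ B has no preimage under f, so f is not surjective.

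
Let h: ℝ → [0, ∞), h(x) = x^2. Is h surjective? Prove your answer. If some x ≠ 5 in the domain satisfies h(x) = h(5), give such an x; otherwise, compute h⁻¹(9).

For any y ∈ [0, ∞), x = y^{1/2} ∈ ℝ satisfies x^2 = y, so h is surjective.
For the follow-up, such an x exists: taking x = −5 ∈ ℝ gives h(−5) = 25 = h(5) with −5 ≠ 5.

-5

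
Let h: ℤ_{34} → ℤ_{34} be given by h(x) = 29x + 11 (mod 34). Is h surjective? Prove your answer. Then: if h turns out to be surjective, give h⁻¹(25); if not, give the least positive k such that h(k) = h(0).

Since gcd(29, 34) = 1, 29 is invertible modulo 34. Euclid's algorithm: 34 = 1·29 + 5, 29 = 5·5 + 4, 5 = 1·4 + 1; back-substituting gives 1 = 27·29 − 23·34, so 29⁻¹ ≡ 27 (mod 34).
For any y ∈ ℤ_{34}, x = 27(y − 11) mod 34 satisfies h(x) = 29·27(y − 11) + 11 ≡ y (since 29·27 ≡ 1 mod 34). So every y has a preimage.
Thus h is surjective.
Since h is surjective, we compute h⁻¹(25): solve 29x + 11 ≡ 25 (mod 34), i.e. 29x ≡ 14 (mod 34).
Multiplying by 29⁻¹ = 27 gives x ≡ 27·14 = 378 = 11·34 + 4 ≡ 4 (mod 34).
Check: h(4) = 29·4 + 11 = 127 = 3·34 + 25 ≡ 25 (mod 34).

4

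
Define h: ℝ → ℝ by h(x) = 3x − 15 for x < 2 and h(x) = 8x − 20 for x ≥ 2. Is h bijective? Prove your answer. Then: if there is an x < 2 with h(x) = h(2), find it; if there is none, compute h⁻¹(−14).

Both pieces are strictly increasing (slopes 3 and 8), so each is injective on its own interval.
The left piece maps (−∞, 2) onto (−∞, −9); the right piece maps [2, ∞) onto [−4, ∞).
The images leave a gap (−9 has no preimage), so h is not surjective, hence not bijective.
Because the two images are disjoint, no x < 2 has h(x) = h(2), so we compute h⁻¹(−14): −14 lies in (−∞, −9), so solve 3x − 15 = −14: x = (−14 + 15)/3 = 1/3.

1/3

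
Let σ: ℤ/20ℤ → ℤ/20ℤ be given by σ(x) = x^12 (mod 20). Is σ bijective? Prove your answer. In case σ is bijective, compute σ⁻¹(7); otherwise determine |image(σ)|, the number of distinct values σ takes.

σ(1) = 1^12 = 1.
σ(3): Repeated squaring mod 20: 3^1 ≡ 3, 3^2 ≡ 3² = 9, 3^4 ≡ 9² = 81 ≡ 1, 3^8 ≡ 1² = 1. Since 12 = 8 + 4, 3^12 ≡ 1·1: 1·1 = 1. So 3^12 ≡ 1 (mod 20).
So σ(1) = σ(3) = 1 while 1 ≠ 3, so σ is not injective, hence not bijective.
Since σ is not bijective, we determine |image(σ)|. Computing x^12 mod 20 for each x (by repeated squaring, reducing mod 20 at every step), the values σ(0), σ(1), …, σ(19) are: 0, 1, 16, 1, 16, 5, 16, 1, 16, 1, 0, 1, 16, 1, 16, 5, 16, 1, 16, 1.
The distinct values are {0, 1, 5, 16}; there are 4 of them.

4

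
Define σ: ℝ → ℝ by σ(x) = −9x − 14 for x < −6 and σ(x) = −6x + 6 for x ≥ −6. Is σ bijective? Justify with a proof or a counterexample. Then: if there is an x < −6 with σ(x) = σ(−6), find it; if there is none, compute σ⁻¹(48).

-56/9

Both pieces are strictly decreasing (slopes −9 and −6), so each is injective on its own interval.
The left piece maps (−∞, −6) onto (40, ∞); the right piece maps [−6, ∞) onto (−∞, 42].
These images overlap. In particular σ(−6) = 42 (right piece), and solving −9x − 14 = 42 on the left piece gives x = −56/9 < −6.
So σ(−56/9) = σ(−6) with −56/9 ≠ −6, and σ is not injective, hence not bijective. This x = −56/9 is the requested value below −6.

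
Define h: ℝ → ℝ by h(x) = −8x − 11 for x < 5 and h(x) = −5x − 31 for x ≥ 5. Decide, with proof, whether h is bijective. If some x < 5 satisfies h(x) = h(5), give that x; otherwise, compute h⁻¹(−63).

32/5

Both pieces are strictly decreasing (slopes −8 and −5), so each is injective on its own interval.
The left piece maps (−∞, 5) onto (−51, ∞); the right piece maps [5, ∞) onto (−∞, −56].
The images leave a gap (−51 has no preimage), so h is not surjective, hence not bijective.
Because the two images are disjoint, no x < 5 has h(x) = h(5), so we compute h⁻¹(−63): −63 lies in (−∞, −56], so solve −5x − 31 = −63: x = (−63 + 31)/(−5) = 32/5.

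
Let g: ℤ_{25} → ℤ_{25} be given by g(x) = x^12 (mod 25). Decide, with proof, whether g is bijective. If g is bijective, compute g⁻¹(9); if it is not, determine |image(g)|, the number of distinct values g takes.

g(3): Repeated squaring mod 25: 3^1 ≡ 3, 3^2 ≡ 3² = 9, 3^4 ≡ 9² = 81 ≡ 6, 3^8 ≡ 6² = 36 ≡ 11. Since 12 = 8 + 4, 3^12 ≡ 11·6: 11·6 = 66 ≡ 16. So 3^12 ≡ 16 (mod 25).
g(4): Repeated squaring mod 25: 4^1 ≡ 4, 4^2 ≡ 4² = 16, 4^4 ≡ 16² = 256 ≡ 6, 4^8 ≡ 6² = 36 ≡ 11. Since 12 = 8 + 4, 4^12 ≡ 11·6: 11·6 = 66 ≡ 16. So 4^12 ≡ 16 (mod 25).
So g(3) = g(4) = 16 while 3 ≠ 4, therefore g is not injective, hence not bijective.
Since g is not bijective, we determine |image(g)|. Computing x^12 mod 25 for each x (by repeated squaring, reducing mod 25 at every step), the values g(0), g(1), …, g(24) are: 0, 1, 21, 16, 16, 0, 11, 1, 11, 6, 0, 21, 6, 6, 21, 0, 6, 11, 1, 11, 0, 16, 16, 21, 1.
The distinct values are {0, 1, 6, 11, 16, 21}; there are 6 of them.

6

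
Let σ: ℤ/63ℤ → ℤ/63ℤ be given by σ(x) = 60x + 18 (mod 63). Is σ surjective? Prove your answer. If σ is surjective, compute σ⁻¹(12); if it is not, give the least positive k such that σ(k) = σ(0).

21

Since gcd(60, 63) = 3, we have 60x ≡ 0 (mod 3) for all x, so σ(x) ≡ 0 (mod 3).
But 1 ≢ 0 (mod 3), so 1 ∈ ℤ/63ℤ has no preimage. Thus σ is not surjective.
Since σ is not surjective, we find the least positive k with σ(k) = σ(0): this means 60k ≡ 0 (mod 63), i.e. 63 ∣ 60k. Since gcd(60, 63) = 3, dividing through by 3 this holds exactly when 21 ∣ 20k, and as gcd(20, 21) = 1, exactly when 21 ∣ k.
The smallest positive such k is 21.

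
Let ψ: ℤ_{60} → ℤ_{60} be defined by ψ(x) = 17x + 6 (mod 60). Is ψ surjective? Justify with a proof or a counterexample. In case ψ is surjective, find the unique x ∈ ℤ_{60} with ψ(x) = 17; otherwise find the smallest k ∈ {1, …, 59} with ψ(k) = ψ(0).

43

Since gcd(17, 60) = 1, 17 is invertible modulo 60. Euclid's algorithm: 60 = 3·17 + 9, 17 = 1·9 + 8, 9 = 1·8 + 1; back-substituting gives 1 = 53·17 − 15·60, so 17⁻¹ ≡ 53 (mod 60).
Then y ↦ 53(y − 6) is a two-sided inverse to ψ, so every y ∈ ℤ_{60} has a preimage.
So ψ is surjective.
Since ψ is surjective, we compute ψ⁻¹(17): solve 17x + 6 ≡ 17 (mod 60), i.e. 17x ≡ 11 (mod 60).
Multiplying by 17⁻¹ = 53 gives x ≡ 53·11 = 583 = 9·60 + 43 ≡ 43 (mod 60).
Check: ψ(43) = 17·43 + 6 = 737 = 12·60 + 17 ≡ 17 (mod 60).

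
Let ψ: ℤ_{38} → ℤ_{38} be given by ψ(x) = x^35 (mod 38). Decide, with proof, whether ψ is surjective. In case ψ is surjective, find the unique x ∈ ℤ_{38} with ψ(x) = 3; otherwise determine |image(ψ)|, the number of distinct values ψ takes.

Computing x^35 mod 38 for each x (by repeated squaring, reducing mod 38 at every step), the values ψ(0), ψ(1), …, ψ(37) are: 0, 1, 10, 13, 24, 23, 16, 11, 12, 17, 2, 7, 8, 3, 34, 33, 6, 9, 18, 19, 20, 29, 32, 5, 4, 35, 30, 31, 36, 21, 26, 27, 22, 15, 14, 25, 28, 37.
Every element of ℤ_{38} appears exactly once in this list, so ψ is a bijection, and in particular surjective.
Since ψ is surjective, we read off the preimage of 3 from the same table: ψ(13) = 3, so ψ⁻¹(3) = 13.

13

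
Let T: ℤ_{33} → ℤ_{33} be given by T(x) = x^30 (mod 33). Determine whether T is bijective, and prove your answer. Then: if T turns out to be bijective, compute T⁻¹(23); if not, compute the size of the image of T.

4

T(1) = 1^30 = 1.
T(2): Repeated squaring mod 33: 2^1 ≡ 2, 2^2 ≡ 2² = 4, 2^4 ≡ 4² = 16, 2^8 ≡ 16² = 256 ≡ 25, 2^16 ≡ 25² = 625 ≡ 31. Since 30 = 16 + 8 + 4 + 2, 2^30 ≡ 31·25·16·4: 31·25 = 775 ≡ 16, then 16·16 = 256 ≡ 25, then 25·4 = 100 ≡ 1. So 2^30 ≡ 1 (mod 33).
So T(1) = T(2) = 1 while 1 ≠ 2, therefore T is not injective, hence not bijective.
Since T is not bijective, we determine |image(T)|. Computing x^30 mod 33 for each x (by repeated squaring, reducing mod 33 at every step), the values T(0), T(1), …, T(32) are: 0, 1, 1, 12, 1, 1, 12, 1, 1, 12, 1, 22, 12, 1, 1, 12, 1, 1, 12, 1, 1, 12, 22, 1, 12, 1, 1, 12, 1, 1, 12, 1, 1.
The distinct values are {0, 1, 12, 22}; there are 4 of them.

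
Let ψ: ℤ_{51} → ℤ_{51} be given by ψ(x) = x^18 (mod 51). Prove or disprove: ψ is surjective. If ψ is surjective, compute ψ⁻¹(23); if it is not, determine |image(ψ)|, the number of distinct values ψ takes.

ψ(7): Repeated squaring mod 51: 7^1 ≡ 7, 7^2 ≡ 7² = 49, 7^4 ≡ 49² = 2401 ≡ 4, 7^8 ≡ 4² = 16, 7^16 ≡ 16² = 256 ≡ 1. Since 18 = 16 + 2, 7^18 ≡ 1·49: 1·49 = 49. So 7^18 ≡ 49 (mod 51).
ψ(10): Repeated squaring mod 51: 10^1 ≡ 10, 10^2 ≡ 10² = 100 ≡ 49, 10^4 ≡ 49² = 2401 ≡ 4, 10^8 ≡ 4² = 16, 10^16 ≡ 16² = 256 ≡ 1. Since 18 = 16 + 2, 10^18 ≡ 1·49: 1·49 = 49. So 10^18 ≡ 49 (mod 51).
So ψ(7) = ψ(10) = 49 while 7 ≠ 10, thus ψ is not injective.
A non-injective map from the 51-element set ℤ_{51} to itself takes at most 50 distinct values, so it cannot be surjective. Hence ψ is not surjective.
Since ψ is not surjective, we determine |image(ψ)|. Computing x^18 mod 51 for each x (by repeated squaring, reducing mod 51 at every step), the values ψ(0), ψ(1), …, ψ(50) are: 0, 1, 4, 9, 16, 25, 36, 49, 13, 30, 49, 19, 42, 16, 43, 21, 1, 34, 18, 4, 43, 33, 25, 19, 15, 13, 13, 15, 19, 25, 33, 43, 4, 18, 34, 1, 21, 43, 16, 42, 19, 49, 30, 13, 49, 36, 25, 16, 9, 4, 1.
The distinct values are {0, 1, 4, 9, 13, 15, 16, 18, 19, 21, 25, 30, 33, 34, 36, 42, 43, 49}; there are 18 of them.

18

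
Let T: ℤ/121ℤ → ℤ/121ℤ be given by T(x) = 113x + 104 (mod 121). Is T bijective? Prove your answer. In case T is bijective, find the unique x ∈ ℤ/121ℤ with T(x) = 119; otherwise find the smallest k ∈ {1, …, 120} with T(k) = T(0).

By definition, T is injective if T(s) = T(t) implies s = t.
If T(s) = T(t), then 113s ≡ 113t (mod 121). Because gcd(113, 121) = 1, we may cancel 113 to get s ≡ t (mod 121).
We now compute 113⁻¹ mod 121 explicitly. Euclid's algorithm: 121 = 1·113 + 8, 113 = 14·8 + 1; back-substituting gives 1 = 15·113 − 14·121, so 113⁻¹ ≡ 15 (mod 121).
Then y ↦ 15(y − 104) is a two-sided inverse to T, so every y ∈ ℤ/121ℤ has a preimage.
Therefore T is bijective.
Since T is bijective, we compute T⁻¹(119): solve 113x + 104 ≡ 119 (mod 121), i.e. 113x ≡ 15 (mod 121).
Multiplying by 113⁻¹ = 15 gives x ≡ 15·15 = 225 = 1·121 + 104 ≡ 104 (mod 121).
Check: T(104) = 113·104 + 104 = 11856 = 97·121 + 119 ≡ 119 (mod 121).

104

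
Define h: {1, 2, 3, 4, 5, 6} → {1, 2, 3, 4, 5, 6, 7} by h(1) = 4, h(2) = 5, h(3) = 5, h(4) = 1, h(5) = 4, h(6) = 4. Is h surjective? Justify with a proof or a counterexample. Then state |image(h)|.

No element maps to 2, so h is not surjective.
The image of h is {1, 4, 5}, which has 3 elements.

3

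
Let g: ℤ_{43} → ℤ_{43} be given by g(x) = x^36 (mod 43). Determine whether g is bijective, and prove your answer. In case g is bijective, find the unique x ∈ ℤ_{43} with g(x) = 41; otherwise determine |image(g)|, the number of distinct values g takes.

g(1) = 1^36 = 1.
g(6): Repeated squaring mod 43: 6^1 ≡ 6, 6^2 ≡ 6² = 36, 6^4 ≡ 36² = 1296 ≡ 6, 6^8 ≡ 6² = 36, 6^16 ≡ 36² = 1296 ≡ 6, 6^32 ≡ 6² = 36. Since 36 = 32 + 4, 6^36 ≡ 36·6: 36·6 = 216 ≡ 1. So 6^36 ≡ 1 (mod 43).
So g(1) = g(6) = 1 while 1 ≠ 6, thus g is not injective, hence not bijective.
Since g is not bijective, we determine |image(g)|. Computing x^36 mod 43 for each x (by repeated squaring, reducing mod 43 at every step), the values g(0), g(1), …, g(42) are: 0, 1, 41, 21, 4, 35, 1, 1, 35, 11, 16, 11, 41, 35, 41, 4, 16, 16, 21, 4, 11, 21, 21, 11, 4, 21, 16, 16, 4, 41, 35, 41, 11, 16, 11, 35, 1, 1, 35, 4, 21, 41, 1.
The distinct values are {0, 1, 4, 11, 16, 21, 35, 41}; there are 8 of them.

8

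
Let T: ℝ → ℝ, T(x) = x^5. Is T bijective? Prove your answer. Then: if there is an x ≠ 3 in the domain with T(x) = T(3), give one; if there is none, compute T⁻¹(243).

On ℝ, x ↦ x^5 is strictly increasing (injective) and for any y ∈ ℝ the 5th root y^{1/5} lies in ℝ (surjective). So T is bijective.
Since x ↦ x^5 is strictly increasing on ℝ, it is injective there, so no x ≠ 3 in the domain has T(x) = T(3). We therefore compute T⁻¹(243) = 243^{1/5} = 3 (indeed 3^5 = 243).

3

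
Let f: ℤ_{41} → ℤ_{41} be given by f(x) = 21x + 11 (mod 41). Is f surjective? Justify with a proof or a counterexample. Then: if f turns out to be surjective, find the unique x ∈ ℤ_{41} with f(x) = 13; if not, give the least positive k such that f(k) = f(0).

4

Since gcd(21, 41) = 1, 21 is invertible modulo 41. Euclid's algorithm: 41 = 1·21 + 20, 21 = 1·20 + 1; back-substituting gives 1 = 2·21 − 1·41, so 21⁻¹ ≡ 2 (mod 41).
Then y ↦ 2(y − 11) is a two-sided inverse to f, so every y ∈ ℤ_{41} has a preimage.
Therefore f is surjective.
Since f is surjective, we find f⁻¹(13): we need 21x ≡ 13 − 11 ≡ 2 (mod 41). Using 21⁻¹ = 2: x ≡ 2·2 = 4, so x = 4.
Check: f(4) = 21·4 + 11 = 95 = 2·41 + 13 ≡ 13 (mod 41).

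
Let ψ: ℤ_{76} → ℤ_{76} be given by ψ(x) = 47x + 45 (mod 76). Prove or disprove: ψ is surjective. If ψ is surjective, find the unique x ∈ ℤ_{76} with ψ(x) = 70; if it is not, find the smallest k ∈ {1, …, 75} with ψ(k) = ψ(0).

Since gcd(47, 76) = 1, 47 is invertible modulo 76. Euclid's algorithm: 76 = 1·47 + 29, 47 = 1·29 + 18, 29 = 1·18 + 11, 18 = 1·11 + 7, 11 = 1·7 + 4, 7 = 1·4 + 3, 4 = 1·3 + 1; back-substituting gives 1 = 55·47 − 34·76, so 47⁻¹ ≡ 55 (mod 76).
Then y ↦ 55(y − 45) is a two-sided inverse to ψ, so every y ∈ ℤ_{76} has a preimage.
Thus ψ is surjective.
Since ψ is surjective, we compute ψ⁻¹(70): solve 47x + 45 ≡ 70 (mod 76), i.e. 47x ≡ 25 (mod 76).
Multiplying by 47⁻¹ = 55 gives x ≡ 55·25 = 1375 = 18·76 + 7 ≡ 7 (mod 76).
Check: ψ(7) = 47·7 + 45 = 374 = 4·76 + 70 ≡ 70 (mod 76).

7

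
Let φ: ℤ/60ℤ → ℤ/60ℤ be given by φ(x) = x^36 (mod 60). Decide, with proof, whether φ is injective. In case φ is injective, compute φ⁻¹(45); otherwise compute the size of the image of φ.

8

φ(2): Repeated squaring mod 60: 2^1 ≡ 2, 2^2 ≡ 2² = 4, 2^4 ≡ 4² = 16, 2^8 ≡ 16² = 256 ≡ 16, 2^16 ≡ 16² = 256 ≡ 16, 2^32 ≡ 16² = 256 ≡ 16. Since 36 = 32 + 4, 2^36 ≡ 16·16: 16·16 = 256 ≡ 16. So 2^36 ≡ 16 (mod 60).
φ(4): Repeated squaring mod 60: 4^1 ≡ 4, 4^2 ≡ 4² = 16, 4^4 ≡ 16² = 256 ≡ 16, 4^8 ≡ 16² = 256 ≡ 16, 4^16 ≡ 16² = 256 ≡ 16, 4^32 ≡ 16² = 256 ≡ 16. Since 36 = 32 + 4, 4^36 ≡ 16·16: 16·16 = 256 ≡ 16. So 4^36 ≡ 16 (mod 60).
So φ(2) = φ(4) = 16 while 2 ≠ 4, hence φ is not injective.
Since φ is not injective, we determine |image(φ)|. Computing x^36 mod 60 for each x (by repeated squaring, reducing mod 60 at every step), the values φ(0), φ(1), …, φ(59) are: 0, 1, 16, 21, 16, 25, 36, 1, 16, 21, 40, 1, 36, 1, 16, 45, 16, 1, 36, 1, 40, 21, 16, 1, 36, 25, 16, 21, 16, 1, 0, 1, 16, 21, 16, 25, 36, 1, 16, 21, 40, 1, 36, 1, 16, 45, 16, 1, 36, 1, 40, 21, 16, 1, 36, 25, 16, 21, 16, 1.
The distinct values are {0, 1, 16, 21, 25, 36, 40, 45}; there are 8 of them.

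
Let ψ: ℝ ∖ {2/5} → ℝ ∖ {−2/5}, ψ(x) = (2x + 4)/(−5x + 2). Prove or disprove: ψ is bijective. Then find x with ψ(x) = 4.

2/11

Suppose ψ(a) = ψ(b). Cross-multiplying: (2a + 4)(−5b + 2) = (2b + 4)(−5a + 2).
Expanding both sides and cancelling the symmetric terms leaves 24·(a − b) = 0. Since 24 ≠ 0, a = b. Therefore ψ is injective.
For any y ≠ −2/5, solving y(−5x + 2) = 2x + 4 for x gives a well-defined x ≠ 2/5. So ψ is surjective.
Thus ψ is bijective.
Solving ψ(x) = 4: cross-multiplying gives 2x + 4 = 4(−5x + 2), which rearranges to 22x = 4, so x = 2/11.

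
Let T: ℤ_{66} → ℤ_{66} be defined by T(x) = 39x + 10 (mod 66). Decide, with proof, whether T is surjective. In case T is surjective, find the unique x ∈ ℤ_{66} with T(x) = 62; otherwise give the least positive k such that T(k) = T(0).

22

By definition, surjectivity means every element of the codomain has a preimage under T.
Since gcd(39, 66) = 3, we have 39x ≡ 0 (mod 3) for all x, so T(x) ≡ 1 (mod 3).
But 0 ≢ 1 (mod 3), so 0 ∈ ℤ_{66} has no preimage. Thus T is not surjective.
Since T is not surjective, we find the least positive k with T(k) = T(0): this means 39k ≡ 0 (mod 66), i.e. 66 ∣ 39k. Since gcd(39, 66) = 3, dividing through by 3 this holds exactly when 22 ∣ 13k, and as gcd(13, 22) = 1, exactly when 22 ∣ k.
The smallest positive such k is 22.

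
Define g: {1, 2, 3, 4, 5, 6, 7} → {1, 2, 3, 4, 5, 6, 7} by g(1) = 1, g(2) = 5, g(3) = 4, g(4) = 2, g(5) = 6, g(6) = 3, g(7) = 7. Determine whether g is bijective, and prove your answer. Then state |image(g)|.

7

The values 1, 5, 4, 2, 6, 3, 7 are a permutation of {1, 2, 3, 4, 5, 6, 7}: each element appears exactly once.
So g is injective and surjective, hence bijective.
The image of g is {1, 2, 3, 4, 5, 6, 7}, which has 7 elements.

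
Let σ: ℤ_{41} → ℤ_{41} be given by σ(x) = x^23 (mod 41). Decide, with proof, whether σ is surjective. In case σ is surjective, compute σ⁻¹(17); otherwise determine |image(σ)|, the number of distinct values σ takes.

Since 41 is prime, the nonzero elements of ℤ_{41} form a cyclic group of order 40.
As gcd(23, 40) = 1, raising to the 23rd power is a bijection on this group: if u^23 ≡ v^23 then (uv^{−1})^23 = 1, and the only element of order dividing gcd(23, 40) = 1 is 1, so u = v.
With σ(0) = 0 this makes σ injective on all of ℤ_{41}, hence bijective (finite equal-size domain and codomain). In particular σ is surjective.
Since σ is surjective, we find the preimage of 17. The inverse of x ↦ x^23 on (ℤ_{41})^× is x ↦ x^7, because 23·7 = 161 = 4·40 + 1 ≡ 1 (mod 40) and x^{40} = 1 for x ≠ 0 (Fermat). So σ⁻¹(17) = 17^7 mod 41.
Repeated squaring mod 41: 17^1 ≡ 17, 17^2 ≡ 17² = 289 ≡ 2, 17^4 ≡ 2² = 4. Since 7 = 4 + 2 + 1, 17^7 ≡ 4·2·17: 4·2 = 8, then 8·17 = 136 ≡ 13. So 17^7 ≡ 13 (mod 41).
Hence σ⁻¹(17) = 13.

13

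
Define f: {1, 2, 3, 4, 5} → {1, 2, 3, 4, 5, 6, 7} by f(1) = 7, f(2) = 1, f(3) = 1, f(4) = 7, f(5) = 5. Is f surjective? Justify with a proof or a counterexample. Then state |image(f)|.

No element maps to 2, so f is not surjective.
The image of f is {1, 5, 7}, which has 3 elements.

3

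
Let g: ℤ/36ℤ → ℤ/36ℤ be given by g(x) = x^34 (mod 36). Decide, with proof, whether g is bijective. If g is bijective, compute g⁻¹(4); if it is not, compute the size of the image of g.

8

g(0) = 0^34 = 0.
g(6): Repeated squaring mod 36: 6^1 ≡ 6, 6^2 ≡ 6² = 36 ≡ 0, 6^4 ≡ 0² = 0, 6^8 ≡ 0² = 0, 6^16 ≡ 0² = 0, 6^32 ≡ 0² = 0. Since 34 = 32 + 2, 6^34 ≡ 0·0: 0·0 = 0. So 6^34 ≡ 0 (mod 36).
So g(0) = g(6) = 0 while 0 ≠ 6, so g is not injective, hence not bijective.
Since g is not bijective, we determine |image(g)|. Computing x^34 mod 36 for each x (by repeated squaring, reducing mod 36 at every step), the values g(0), g(1), …, g(35) are: 0, 1, 16, 9, 4, 13, 0, 25, 28, 9, 28, 25, 0, 13, 4, 9, 16, 1, 0, 1, 16, 9, 4, 13, 0, 25, 28, 9, 28, 25, 0, 13, 4, 9, 16, 1.
The distinct values are {0, 1, 4, 9, 13, 16, 25, 28}; there are 8 of them.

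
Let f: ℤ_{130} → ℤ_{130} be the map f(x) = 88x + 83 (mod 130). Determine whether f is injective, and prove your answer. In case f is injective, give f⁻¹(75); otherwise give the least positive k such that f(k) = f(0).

We have gcd(88, 130) = 2 > 1. Taking s = 0 and t = 65: f(0) = 83 and f(65) = 88·65 + 83 = 5803 ≡ 83 (mod 130).
So f(0) = f(65) while 0 ≠ 65, hence f is not injective.
Since f is not injective, we find the least positive k with f(k) = f(0): this means 88k ≡ 0 (mod 130), i.e. 130 ∣ 88k. Since gcd(88, 130) = 2, dividing through by 2 this holds exactly when 65 ∣ 44k, and as gcd(44, 65) = 1, exactly when 65 ∣ k.
The smallest positive such k is 65.

65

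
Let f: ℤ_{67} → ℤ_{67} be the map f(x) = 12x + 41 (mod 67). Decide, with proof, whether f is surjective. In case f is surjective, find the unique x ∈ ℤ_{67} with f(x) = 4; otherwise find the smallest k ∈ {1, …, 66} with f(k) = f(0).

36

By definition, f is surjective if every y in the codomain equals f(x) for some x in the domain.
Since gcd(12, 67) = 1, 12 is invertible modulo 67. Euclid's algorithm: 67 = 5·12 + 7, 12 = 1·7 + 5, 7 = 1·5 + 2, 5 = 2·2 + 1; back-substituting gives 1 = 28·12 − 5·67, so 12⁻¹ ≡ 28 (mod 67).
Then y ↦ 28(y − 41) is a two-sided inverse to f, so every y ∈ ℤ_{67} has a preimage.
Thus f is surjective.
Since f is surjective, we find f⁻¹(4): we need 12x ≡ 4 − 41 ≡ 30 (mod 67). Using 12⁻¹ = 28: x ≡ 28·30 = 840 = 12·67 + 36, so x = 36.
Check: f(36) = 12·36 + 41 = 473 = 7·67 + 4 ≡ 4 (mod 67).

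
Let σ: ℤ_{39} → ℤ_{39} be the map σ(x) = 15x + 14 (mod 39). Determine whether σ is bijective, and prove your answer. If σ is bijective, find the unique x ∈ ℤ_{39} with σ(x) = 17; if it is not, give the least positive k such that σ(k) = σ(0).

We have gcd(15, 39) = 3 > 1. Taking s = 0 and t = 13: σ(0) = 14 and σ(13) = 15·13 + 14 = 209 ≡ 14 (mod 39).
So σ(0) = σ(13) while 0 ≠ 13, therefore σ is not injective, hence not bijective.
Since σ is not bijective, we find the least positive k with σ(k) = σ(0): this means 15k ≡ 0 (mod 39), i.e. 39 ∣ 15k. Since gcd(15, 39) = 3, dividing through by 3 this holds exactly when 13 ∣ 5k, and as gcd(5, 13) = 1, exactly when 13 ∣ k.
The smallest positive such k is 13.

13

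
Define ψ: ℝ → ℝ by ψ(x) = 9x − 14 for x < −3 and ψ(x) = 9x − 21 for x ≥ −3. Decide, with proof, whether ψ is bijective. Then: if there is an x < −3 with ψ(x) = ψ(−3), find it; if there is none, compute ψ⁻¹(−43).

-34/9

Both pieces are strictly increasing (slopes 9 and 9), so each is injective on its own interval.
The left piece maps (−∞, −3) onto (−∞, −41); the right piece maps [−3, ∞) onto [−48, ∞).
These images overlap. In particular ψ(−3) = −48 (right piece), and solving 9x − 14 = −48 on the left piece gives x = −34/9 < −3.
So ψ(−34/9) = ψ(−3) with −34/9 ≠ −3, and ψ is not injective, hence not bijective. This x = −34/9 is the requested value below −3.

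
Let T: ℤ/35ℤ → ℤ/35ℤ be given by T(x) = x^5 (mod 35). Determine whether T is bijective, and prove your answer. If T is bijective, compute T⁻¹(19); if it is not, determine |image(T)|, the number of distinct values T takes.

Computing x^5 mod 35 for each x (by repeated squaring, reducing mod 35 at every step), the values T(0), T(1), …, T(34) are: 0, 1, 32, 33, 9, 10, 6, 7, 8, 4, 5, 16, 17, 13, 14, 15, 11, 12, 23, 24, 20, 21, 22, 18, 19, 30, 31, 27, 28, 29, 25, 26, 2, 3, 34.
Every element of ℤ/35ℤ appears exactly once in this list, so T is a bijection, and in particular bijective.
Since T is bijective, we read off the preimage of 19 from the same table: T(24) = 19, so T⁻¹(19) = 24.

24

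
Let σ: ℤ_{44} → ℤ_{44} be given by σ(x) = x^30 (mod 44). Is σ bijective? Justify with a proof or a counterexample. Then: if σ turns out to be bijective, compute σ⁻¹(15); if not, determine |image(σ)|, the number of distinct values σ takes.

σ(1) = 1^30 = 1.
σ(3): Repeated squaring mod 44: 3^1 ≡ 3, 3^2 ≡ 3² = 9, 3^4 ≡ 9² = 81 ≡ 37, 3^8 ≡ 37² = 1369 ≡ 5, 3^16 ≡ 5² = 25. Since 30 = 16 + 8 + 4 + 2, 3^30 ≡ 25·5·37·9: 25·5 = 125 ≡ 37, then 37·37 = 1369 ≡ 5, then 5·9 = 45 ≡ 1. So 3^30 ≡ 1 (mod 44).
So σ(1) = σ(3) = 1 while 1 ≠ 3, thus σ is not injective, hence not bijective.
Since σ is not bijective, we determine |image(σ)|. Computing x^30 mod 44 for each x (by repeated squaring, reducing mod 44 at every step), the values σ(0), σ(1), …, σ(43) are: 0, 1, 12, 1, 12, 1, 12, 1, 12, 1, 12, 33, 12, 1, 12, 1, 12, 1, 12, 1, 12, 1, 0, 1, 12, 1, 12, 1, 12, 1, 12, 1, 12, 33, 12, 1, 12, 1, 12, 1, 12, 1, 12, 1.
The distinct values are {0, 1, 12, 33}; there are 4 of them.

4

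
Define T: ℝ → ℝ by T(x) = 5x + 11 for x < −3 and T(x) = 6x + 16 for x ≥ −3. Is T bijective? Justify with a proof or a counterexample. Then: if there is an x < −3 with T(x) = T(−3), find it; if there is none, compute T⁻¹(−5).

-16/5

Both pieces are strictly increasing (slopes 5 and 6), so each is injective on its own interval.
The left piece maps (−∞, −3) onto (−∞, −4); the right piece maps [−3, ∞) onto [−2, ∞).
The images leave a gap (−4 has no preimage), so T is not surjective, hence not bijective.
Because the two images are disjoint, no x < −3 has T(x) = T(−3), so we compute T⁻¹(−5): −5 lies in (−∞, −4), so solve 5x + 11 = −5: x = (−5 − 11)/5 = −16/5.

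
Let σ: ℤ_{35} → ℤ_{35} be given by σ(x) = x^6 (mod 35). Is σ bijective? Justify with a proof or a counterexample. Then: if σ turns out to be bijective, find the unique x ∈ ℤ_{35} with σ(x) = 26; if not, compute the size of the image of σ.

σ(2): Repeated squaring mod 35: 2^1 ≡ 2, 2^2 ≡ 2² = 4, 2^4 ≡ 4² = 16. Since 6 = 4 + 2, 2^6 ≡ 16·4: 16·4 = 64 ≡ 29. So 2^6 ≡ 29 (mod 35).
σ(3): Repeated squaring mod 35: 3^1 ≡ 3, 3^2 ≡ 3² = 9, 3^4 ≡ 9² = 81 ≡ 11. Since 6 = 4 + 2, 3^6 ≡ 11·9: 11·9 = 99 ≡ 29. So 3^6 ≡ 29 (mod 35).
So σ(2) = σ(3) = 29 while 2 ≠ 3, therefore σ is not injective, hence not bijective.
Since σ is not bijective, we determine |image(σ)|. Computing x^6 mod 35 for each x (by repeated squaring, reducing mod 35 at every step), the values σ(0), σ(1), …, σ(34) are: 0, 1, 29, 29, 1, 15, 1, 14, 29, 1, 15, 1, 29, 29, 21, 15, 1, 29, 29, 1, 15, 21, 29, 29, 1, 15, 1, 29, 14, 1, 15, 1, 29, 29, 1.
The distinct values are {0, 1, 14, 15, 21, 29}; there are 6 of them.

6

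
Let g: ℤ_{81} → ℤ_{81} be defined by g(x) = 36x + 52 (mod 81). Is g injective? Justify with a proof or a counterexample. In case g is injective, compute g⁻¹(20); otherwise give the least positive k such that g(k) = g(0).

Recall that injectivity means: for all u, v in the domain, g(u) = g(v) implies u = v.
We have gcd(36, 81) = 9 > 1. Taking u = 0 and v = 9: g(0) = 52 and g(9) = 36·9 + 52 = 376 ≡ 52 (mod 81).
So g(0) = g(9) while 0 ≠ 9, so g is not injective.
Since g is not injective, we find the least positive k with g(k) = g(0): this means 36k ≡ 0 (mod 81), i.e. 81 ∣ 36k. Since gcd(36, 81) = 9, dividing through by 9 this holds exactly when 9 ∣ 4k, and as gcd(4, 9) = 1, exactly when 9 ∣ k.
The smallest positive such k is 9.

9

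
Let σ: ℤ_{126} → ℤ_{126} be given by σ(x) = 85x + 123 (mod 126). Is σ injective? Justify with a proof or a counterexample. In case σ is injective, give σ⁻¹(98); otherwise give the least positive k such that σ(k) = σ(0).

Suppose σ(u) = σ(v) in ℤ_{126}. Then 85u + 123 ≡ 85v + 123 (mod 126), hence 85(u − v) ≡ 0 (mod 126).
Since gcd(85, 126) = 1, 85 is invertible modulo 126, therefore u − v ≡ 0 (mod 126), i.e. u = v.
Thus σ is injective.
We now compute 85⁻¹ mod 126 explicitly. Euclid's algorithm: 126 = 1·85 + 41, 85 = 2·41 + 3, 41 = 13·3 + 2, 3 = 1·2 + 1; back-substituting gives 1 = 43·85 − 29·126, so 85⁻¹ ≡ 43 (mod 126).
Since σ is injective, we find σ⁻¹(98): we need 85x ≡ 98 − 123 ≡ 101 (mod 126). Using 85⁻¹ = 43: x ≡ 43·101 = 4343 = 34·126 + 59, so x = 59.
Check: σ(59) = 85·59 + 123 = 5138 = 40·126 + 98 ≡ 98 (mod 126).

59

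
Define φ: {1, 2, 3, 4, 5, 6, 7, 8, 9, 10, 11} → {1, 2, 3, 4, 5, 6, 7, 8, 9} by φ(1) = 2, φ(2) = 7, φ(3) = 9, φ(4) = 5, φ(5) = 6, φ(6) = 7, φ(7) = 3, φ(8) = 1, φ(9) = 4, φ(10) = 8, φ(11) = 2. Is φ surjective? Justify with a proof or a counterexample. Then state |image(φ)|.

9

Every element of the codomain has a preimage: 1 = φ(8), 2 = φ(1), 3 = φ(7), 4 = φ(9), 5 = φ(4), 6 = φ(5), 7 = φ(2), 8 = φ(10), 9 = φ(3).
Therefore φ is surjective.
The image of φ is {1, 2, 3, 4, 5, 6, 7, 8, 9}, which has 9 elements.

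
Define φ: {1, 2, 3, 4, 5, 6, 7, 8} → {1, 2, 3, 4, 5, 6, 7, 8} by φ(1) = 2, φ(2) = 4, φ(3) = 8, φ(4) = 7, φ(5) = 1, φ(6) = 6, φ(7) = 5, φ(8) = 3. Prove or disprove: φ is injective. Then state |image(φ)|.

8

The values φ(1), …, φ(8) are 2, 4, 8, 7, 1, 6, 5, 3 — all distinct.
So φ(x_1) = φ(x_2) only when x_1 = x_2, and φ is injective.
The image of φ is {1, 2, 3, 4, 5, 6, 7, 8}, which has 8 elements.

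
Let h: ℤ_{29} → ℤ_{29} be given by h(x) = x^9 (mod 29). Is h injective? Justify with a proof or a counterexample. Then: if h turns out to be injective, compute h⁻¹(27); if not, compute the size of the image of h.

Since 29 is prime, the nonzero elements of ℤ_{29} form a cyclic group of order 28.
As gcd(9, 28) = 1, raising to the 9th power is a bijection on this group: if x_1^9 ≡ x_2^9 then (x_1x_2^{−1})^9 = 1, and the only element of order dividing gcd(9, 28) = 1 is 1, so x_1 = x_2.
With h(0) = 0 this makes h injective on all of ℤ_{29}, hence bijective (finite equal-size domain and codomain). In particular h is injective.
Since h is injective, we find the preimage of 27. The inverse of x ↦ x^9 on (ℤ_{29})^× is x ↦ x^25, because 9·25 = 225 = 8·28 + 1 ≡ 1 (mod 28) and x^{28} = 1 for x ≠ 0 (Fermat). So h⁻¹(27) = 27^25 mod 29.
Repeated squaring mod 29: 27^1 ≡ 27, 27^2 ≡ 27² = 729 ≡ 4, 27^4 ≡ 4² = 16, 27^8 ≡ 16² = 256 ≡ 24, 27^16 ≡ 24² = 576 ≡ 25. Since 25 = 16 + 8 + 1, 27^25 ≡ 25·24·27: 25·24 = 600 ≡ 20, then 20·27 = 540 ≡ 18. So 27^25 ≡ 18 (mod 29).
Hence h⁻¹(27) = 18.

18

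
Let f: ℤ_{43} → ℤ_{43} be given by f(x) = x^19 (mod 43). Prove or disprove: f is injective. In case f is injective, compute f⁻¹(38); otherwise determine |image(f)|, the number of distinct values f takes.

Since 43 is prime, the nonzero elements of ℤ_{43} form a cyclic group of order 42.
As gcd(19, 42) = 1, raising to the 19th power is a bijection on this group: if s^19 ≡ t^19 then (st^{−1})^19 = 1, and the only element of order dividing gcd(19, 42) = 1 is 1, so s = t.
With f(0) = 0 this makes f injective on all of ℤ_{43}, hence bijective (finite equal-size domain and codomain). In particular f is injective.
Since f is injective, we find the preimage of 38. The inverse of x ↦ x^19 on (ℤ_{43})^× is x ↦ x^31, because 19·31 = 589 = 14·42 + 1 ≡ 1 (mod 42) and x^{42} = 1 for x ≠ 0 (Fermat). So f⁻¹(38) = 38^31 mod 43.
Repeated squaring mod 43: 38^1 ≡ 38, 38^2 ≡ 38² = 1444 ≡ 25, 38^4 ≡ 25² = 625 ≡ 23, 38^8 ≡ 23² = 529 ≡ 13, 38^16 ≡ 13² = 169 ≡ 40. Since 31 = 16 + 8 + 4 + 2 + 1, 38^31 ≡ 40·13·23·25·38: 40·13 = 520 ≡ 4, then 4·23 = 92 ≡ 6, then 6·25 = 150 ≡ 21, then 21·38 = 798 ≡ 24. So 38^31 ≡ 24 (mod 43).
Hence f⁻¹(38) = 24.

24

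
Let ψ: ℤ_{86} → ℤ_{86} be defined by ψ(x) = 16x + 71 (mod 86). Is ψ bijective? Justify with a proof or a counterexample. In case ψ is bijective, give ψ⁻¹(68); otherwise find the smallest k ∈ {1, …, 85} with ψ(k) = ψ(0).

43

By definition, injectivity means: for all u, v in the domain, ψ(u) = ψ(v) implies u = v.
We have gcd(16, 86) = 2 > 1. Taking u = 0 and v = 43: ψ(0) = 71 and ψ(43) = 16·43 + 71 = 759 ≡ 71 (mod 86).
So ψ(0) = ψ(43) while 0 ≠ 43, thus ψ is not injective, hence not bijective.
Since ψ is not bijective, we find the least positive k with ψ(k) = ψ(0): this means 16k ≡ 0 (mod 86), i.e. 86 ∣ 16k. Since gcd(16, 86) = 2, dividing through by 2 this holds exactly when 43 ∣ 8k, and as gcd(8, 43) = 1, exactly when 43 ∣ k.
The smallest positive such k is 43.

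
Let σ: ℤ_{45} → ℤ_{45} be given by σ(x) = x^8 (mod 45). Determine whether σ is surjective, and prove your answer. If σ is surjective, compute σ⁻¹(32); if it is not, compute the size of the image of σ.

8

σ(3): Repeated squaring mod 45: 3^1 ≡ 3, 3^2 ≡ 3² = 9, 3^4 ≡ 9² = 81 ≡ 36, 3^8 ≡ 36² = 1296 ≡ 36. So 3^8 ≡ 36 (mod 45).
σ(6): Repeated squaring mod 45: 6^1 ≡ 6, 6^2 ≡ 6² = 36, 6^4 ≡ 36² = 1296 ≡ 36, 6^8 ≡ 36² = 1296 ≡ 36. So 6^8 ≡ 36 (mod 45).
So σ(3) = σ(6) = 36 while 3 ≠ 6, hence σ is not injective.
A non-injective map from the 45-element set ℤ_{45} to itself takes at most 44 distinct values, so it cannot be surjective. Therefore σ is not surjective.
Since σ is not surjective, we determine |image(σ)|. Computing x^8 mod 45 for each x (by repeated squaring, reducing mod 45 at every step), the values σ(0), σ(1), …, σ(44) are: 0, 1, 31, 36, 16, 25, 36, 31, 1, 36, 10, 31, 36, 16, 16, 0, 31, 1, 36, 1, 40, 36, 16, 16, 36, 40, 1, 36, 1, 31, 0, 16, 16, 36, 31, 10, 36, 1, 31, 36, 25, 16, 36, 31, 1.
The distinct values are {0, 1, 10, 16, 25, 31, 36, 40}; there are 8 of them.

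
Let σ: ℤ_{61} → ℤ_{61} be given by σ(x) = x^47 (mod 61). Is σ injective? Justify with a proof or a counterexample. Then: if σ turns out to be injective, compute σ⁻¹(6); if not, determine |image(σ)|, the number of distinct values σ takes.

Since 61 is prime, the nonzero elements of ℤ_{61} form a cyclic group of order 60.
As gcd(47, 60) = 1, raising to the 47th power is a bijection on this group: if x_1^47 ≡ x_2^47 then (x_1x_2^{−1})^47 = 1, and the only element of order dividing gcd(47, 60) = 1 is 1, so x_1 = x_2.
With σ(0) = 0 this makes σ injective on all of ℤ_{61}, hence bijective (finite equal-size domain and codomain). In particular σ is injective.
Since σ is injective, we find the preimage of 6. The inverse of x ↦ x^47 on (ℤ_{61})^× is x ↦ x^23, because 47·23 = 1081 = 18·60 + 1 ≡ 1 (mod 60) and x^{60} = 1 for x ≠ 0 (Fermat). So σ⁻¹(6) = 6^23 mod 61.
Repeated squaring mod 61: 6^1 ≡ 6, 6^2 ≡ 6² = 36, 6^4 ≡ 36² = 1296 ≡ 15, 6^8 ≡ 15² = 225 ≡ 42, 6^16 ≡ 42² = 1764 ≡ 56. Since 23 = 16 + 4 + 2 + 1, 6^23 ≡ 56·15·36·6: 56·15 = 840 ≡ 47, then 47·36 = 1692 ≡ 45, then 45·6 = 270 ≡ 26. So 6^23 ≡ 26 (mod 61).
Hence σ⁻¹(6) = 26.

26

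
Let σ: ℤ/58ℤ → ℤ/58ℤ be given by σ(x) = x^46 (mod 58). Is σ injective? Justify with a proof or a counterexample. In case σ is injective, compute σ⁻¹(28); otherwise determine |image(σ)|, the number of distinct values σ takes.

σ(28): Repeated squaring mod 58: 28^1 ≡ 28, 28^2 ≡ 28² = 784 ≡ 30, 28^4 ≡ 30² = 900 ≡ 30, 28^8 ≡ 30² = 900 ≡ 30, 28^16 ≡ 30² = 900 ≡ 30, 28^32 ≡ 30² = 900 ≡ 30. Since 46 = 32 + 8 + 4 + 2, 28^46 ≡ 30·30·30·30: 30·30 = 900 ≡ 30, then 30·30 = 900 ≡ 30, then 30·30 = 900 ≡ 30. So 28^46 ≡ 30 (mod 58).
σ(30): Repeated squaring mod 58: 30^1 ≡ 30, 30^2 ≡ 30² = 900 ≡ 30, 30^4 ≡ 30² = 900 ≡ 30, 30^8 ≡ 30² = 900 ≡ 30, 30^16 ≡ 30² = 900 ≡ 30, 30^32 ≡ 30² = 900 ≡ 30. Since 46 = 32 + 8 + 4 + 2, 30^46 ≡ 30·30·30·30: 30·30 = 900 ≡ 30, then 30·30 = 900 ≡ 30, then 30·30 = 900 ≡ 30. So 30^46 ≡ 30 (mod 58).
So σ(28) = σ(30) = 30 while 28 ≠ 30, thus σ is not injective.
Since σ is not injective, we determine |image(σ)|. Computing x^46 mod 58 for each x (by repeated squaring, reducing mod 58 at every step), the values σ(0), σ(1), …, σ(57) are: 0, 1, 42, 35, 24, 45, 20, 23, 22, 7, 34, 33, 28, 25, 38, 9, 54, 57, 4, 5, 36, 51, 52, 49, 16, 53, 6, 13, 30, 29, 30, 13, 6, 53, 16, 49, 52, 51, 36, 5, 4, 57, 54, 9, 38, 25, 28, 33, 34, 7, 22, 23, 20, 45, 24, 35, 42, 1.
The distinct values are {0, 1, 4, 5, 6, 7, 9, 13, 16, 20, 22, 23, 24, 25, 28, 29, 30, 33, 34, 35, 36, 38, 42, 45, 49, 51, 52, 53, 54, 57}; there are 30 of them.

30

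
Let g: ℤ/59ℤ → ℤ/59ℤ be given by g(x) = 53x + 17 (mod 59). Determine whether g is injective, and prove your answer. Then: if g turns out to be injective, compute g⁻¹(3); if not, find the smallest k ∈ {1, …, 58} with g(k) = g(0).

Recall: injectivity means: for all u, v in the domain, g(u) = g(v) implies u = v.
Suppose g(u) = g(v) in ℤ/59ℤ. Then 53u + 17 ≡ 53v + 17 (mod 59), therefore 53(u − v) ≡ 0 (mod 59).
Since gcd(53, 59) = 1, 53 is invertible modulo 59, therefore u − v ≡ 0 (mod 59), i.e. u = v.
So g is injective.
We now compute 53⁻¹ mod 59 explicitly. Euclid's algorithm: 59 = 1·53 + 6, 53 = 8·6 + 5, 6 = 1·5 + 1; back-substituting gives 1 = 49·53 − 44·59, so 53⁻¹ ≡ 49 (mod 59).
Since g is injective, we compute g⁻¹(3): solve 53x + 17 ≡ 3 (mod 59), i.e. 53x ≡ 45 (mod 59).
Multiplying by 53⁻¹ = 49 gives x ≡ 49·45 = 2205 = 37·59 + 22 ≡ 22 (mod 59).
Check: g(22) = 53·22 + 17 = 1183 = 20·59 + 3 ≡ 3 (mod 59).

22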